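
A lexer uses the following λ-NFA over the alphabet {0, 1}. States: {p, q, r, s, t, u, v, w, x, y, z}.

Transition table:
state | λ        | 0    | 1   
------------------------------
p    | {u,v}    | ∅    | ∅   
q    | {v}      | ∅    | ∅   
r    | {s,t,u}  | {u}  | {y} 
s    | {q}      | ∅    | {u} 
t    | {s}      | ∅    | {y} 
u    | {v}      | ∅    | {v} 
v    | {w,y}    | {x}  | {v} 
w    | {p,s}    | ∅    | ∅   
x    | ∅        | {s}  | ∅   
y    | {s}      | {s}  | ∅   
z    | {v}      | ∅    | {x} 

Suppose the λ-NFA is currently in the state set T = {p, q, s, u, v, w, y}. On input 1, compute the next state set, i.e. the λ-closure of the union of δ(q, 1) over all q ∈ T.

{p, q, s, u, v, w, y}

s on 1 → {u}.
u on 1 → {v}.
v on 1 → {v}.
No 1-transition from p, q, w, y.
Union after reading 1: {u, v}.
Now take the λ-closure:
From v via λ: add w, y.
From w via λ: add p, s.
From s via λ: add q.
No new states can be added; the closed set is {p, q, s, u, v, w, y}.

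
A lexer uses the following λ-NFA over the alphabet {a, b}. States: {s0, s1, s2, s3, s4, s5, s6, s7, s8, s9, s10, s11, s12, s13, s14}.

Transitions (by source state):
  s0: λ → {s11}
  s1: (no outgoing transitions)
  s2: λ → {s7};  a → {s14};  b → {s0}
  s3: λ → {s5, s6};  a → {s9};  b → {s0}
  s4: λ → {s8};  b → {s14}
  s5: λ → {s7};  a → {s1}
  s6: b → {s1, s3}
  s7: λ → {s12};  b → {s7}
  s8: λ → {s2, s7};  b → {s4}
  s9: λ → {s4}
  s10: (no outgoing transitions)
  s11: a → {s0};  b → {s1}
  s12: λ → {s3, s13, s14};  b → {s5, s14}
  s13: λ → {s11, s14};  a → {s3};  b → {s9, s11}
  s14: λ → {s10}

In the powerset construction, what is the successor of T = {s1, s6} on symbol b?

{s1, s3, s5, s6, s7, s10, s11, s12, s13, s14}

s6 on b → {s1, s3}.
No b-transition from s1.
Union after reading b: {s1, s3}.
Now take the λ-closure:
From s3 via λ: add s5, s6.
From s5 via λ: add s7.
From s7 via λ: add s12.
From s12 via λ: add s13, s14.
From s13 via λ: add s11.
From s14 via λ: add s10.
No new states can be added; the closed set is {s1, s3, s5, s6, s7, s10, s11, s12, s13, s14}.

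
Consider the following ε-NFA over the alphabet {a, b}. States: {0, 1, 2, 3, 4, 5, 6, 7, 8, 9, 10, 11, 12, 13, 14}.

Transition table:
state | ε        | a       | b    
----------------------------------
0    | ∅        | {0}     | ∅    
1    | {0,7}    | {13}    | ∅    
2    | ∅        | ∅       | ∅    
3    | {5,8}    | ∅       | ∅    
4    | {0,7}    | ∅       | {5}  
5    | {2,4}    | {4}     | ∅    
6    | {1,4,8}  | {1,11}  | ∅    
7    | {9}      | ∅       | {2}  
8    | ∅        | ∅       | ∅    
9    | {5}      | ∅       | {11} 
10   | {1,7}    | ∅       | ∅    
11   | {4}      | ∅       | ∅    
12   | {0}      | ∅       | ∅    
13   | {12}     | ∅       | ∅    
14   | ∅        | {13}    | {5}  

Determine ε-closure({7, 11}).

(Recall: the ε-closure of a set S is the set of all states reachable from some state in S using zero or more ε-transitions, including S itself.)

Start with {7, 11}.
From 7 via ε: add 9.
From 11 via ε: add 4.
From 4 via ε: add 0.
From 9 via ε: add 5.
From 5 via ε: add 2.
No new states can be added; the closed set is {0, 2, 4, 5, 7, 9, 11}.

{0, 2, 4, 5, 7, 9, 11}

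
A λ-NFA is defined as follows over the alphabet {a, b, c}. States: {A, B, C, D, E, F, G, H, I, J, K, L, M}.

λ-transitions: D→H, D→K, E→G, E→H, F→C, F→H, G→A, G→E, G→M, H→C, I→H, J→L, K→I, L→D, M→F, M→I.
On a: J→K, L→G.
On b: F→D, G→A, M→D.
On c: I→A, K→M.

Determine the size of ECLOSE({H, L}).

Start with {H, L}.
From H via λ: add C.
From L via λ: add D.
From D via λ: add K.
From K via λ: add I.
λ-closure = {C, D, H, I, K, L}, which has 6 states.

6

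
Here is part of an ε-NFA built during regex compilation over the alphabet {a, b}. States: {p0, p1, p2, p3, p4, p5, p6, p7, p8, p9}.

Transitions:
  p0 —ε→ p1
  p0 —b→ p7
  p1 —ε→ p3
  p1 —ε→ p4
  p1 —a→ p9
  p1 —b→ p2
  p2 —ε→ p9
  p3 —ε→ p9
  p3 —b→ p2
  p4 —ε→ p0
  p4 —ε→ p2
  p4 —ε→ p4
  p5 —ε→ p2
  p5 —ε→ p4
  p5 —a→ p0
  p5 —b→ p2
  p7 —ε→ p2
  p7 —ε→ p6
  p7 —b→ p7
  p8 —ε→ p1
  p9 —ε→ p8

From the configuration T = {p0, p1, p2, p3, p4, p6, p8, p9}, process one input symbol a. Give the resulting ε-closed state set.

{p0, p1, p2, p3, p4, p8, p9}

p1 on a → {p9}.
No a-transition from p0, p2, p3, p4, p6, p8, p9.
Union after reading a: {p9}.
Now take the ε-closure:
From p9 via ε: add p8.
From p8 via ε: add p1.
From p1 via ε: add p3, p4.
From p4 via ε: add p0, p2.
No new states can be added; the closed set is {p0, p1, p2, p3, p4, p8, p9}.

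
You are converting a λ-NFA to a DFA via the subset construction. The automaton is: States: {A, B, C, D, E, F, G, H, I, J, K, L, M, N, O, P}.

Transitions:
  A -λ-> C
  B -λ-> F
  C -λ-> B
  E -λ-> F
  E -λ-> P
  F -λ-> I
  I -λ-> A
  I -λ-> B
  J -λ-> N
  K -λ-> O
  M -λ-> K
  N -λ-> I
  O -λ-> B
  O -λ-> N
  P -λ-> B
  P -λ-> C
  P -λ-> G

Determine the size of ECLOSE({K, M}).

9

Start with {K, M}.
From K via λ: add O.
From O via λ: add B, N.
From B via λ: add F.
From N via λ: add I.
From I via λ: add A.
From A via λ: add C.
λ-closure = {A, B, C, F, I, K, M, N, O}, which has 9 states.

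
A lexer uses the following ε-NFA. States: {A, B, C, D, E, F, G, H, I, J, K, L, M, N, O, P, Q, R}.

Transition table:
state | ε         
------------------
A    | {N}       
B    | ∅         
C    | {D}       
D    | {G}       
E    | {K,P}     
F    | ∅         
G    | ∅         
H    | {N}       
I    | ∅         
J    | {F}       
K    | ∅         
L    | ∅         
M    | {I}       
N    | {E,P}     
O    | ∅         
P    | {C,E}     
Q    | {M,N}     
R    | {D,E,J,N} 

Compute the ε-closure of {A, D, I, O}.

Start with {A, D, I, O}.
From A via ε: add N.
From D via ε: add G.
From N via ε: add E, P.
From E via ε: add K.
From P via ε: add C.
No new states can be added; the closed set is {A, C, D, E, G, I, K, N, O, P}.

{A, C, D, E, G, I, K, N, O, P}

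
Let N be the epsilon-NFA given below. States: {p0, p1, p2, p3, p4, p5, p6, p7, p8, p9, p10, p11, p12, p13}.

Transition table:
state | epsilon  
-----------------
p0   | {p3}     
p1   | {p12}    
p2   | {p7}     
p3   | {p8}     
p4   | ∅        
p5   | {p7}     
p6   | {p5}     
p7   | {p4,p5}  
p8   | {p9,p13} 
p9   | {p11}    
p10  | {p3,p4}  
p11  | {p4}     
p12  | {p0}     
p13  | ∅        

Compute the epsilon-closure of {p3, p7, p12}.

Start with {p3, p7, p12}.
From p3 via epsilon: add p8.
From p7 via epsilon: add p4, p5.
From p12 via epsilon: add p0.
From p8 via epsilon: add p9, p13.
From p9 via epsilon: add p11.
No new states can be added; the closed set is {p0, p3, p4, p5, p7, p8, p9, p11, p12, p13}.

{p0, p3, p4, p5, p7, p8, p9, p11, p12, p13}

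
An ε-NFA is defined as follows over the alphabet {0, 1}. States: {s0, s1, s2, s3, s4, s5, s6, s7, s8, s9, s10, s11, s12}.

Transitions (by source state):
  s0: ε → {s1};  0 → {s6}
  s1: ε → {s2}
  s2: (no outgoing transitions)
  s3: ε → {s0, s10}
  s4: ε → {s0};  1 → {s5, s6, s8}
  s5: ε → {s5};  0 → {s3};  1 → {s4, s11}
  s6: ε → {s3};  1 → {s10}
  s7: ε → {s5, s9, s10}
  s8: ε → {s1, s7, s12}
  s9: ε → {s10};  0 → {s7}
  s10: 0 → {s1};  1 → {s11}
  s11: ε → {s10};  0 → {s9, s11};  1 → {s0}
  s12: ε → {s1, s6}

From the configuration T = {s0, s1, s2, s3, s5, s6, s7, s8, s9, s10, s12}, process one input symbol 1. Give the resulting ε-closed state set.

{s0, s1, s2, s4, s10, s11}

s5 on 1 → {s4, s11}.
s6 on 1 → {s10}.
s10 on 1 → {s11}.
No 1-transition from s0, s1, s2, s3, s7, s8, s9, s12.
Union after reading 1: {s4, s10, s11}.
Now take the ε-closure:
From s4 via ε: add s0.
From s0 via ε: add s1.
From s1 via ε: add s2.
No new states can be added; the closed set is {s0, s1, s2, s4, s10, s11}.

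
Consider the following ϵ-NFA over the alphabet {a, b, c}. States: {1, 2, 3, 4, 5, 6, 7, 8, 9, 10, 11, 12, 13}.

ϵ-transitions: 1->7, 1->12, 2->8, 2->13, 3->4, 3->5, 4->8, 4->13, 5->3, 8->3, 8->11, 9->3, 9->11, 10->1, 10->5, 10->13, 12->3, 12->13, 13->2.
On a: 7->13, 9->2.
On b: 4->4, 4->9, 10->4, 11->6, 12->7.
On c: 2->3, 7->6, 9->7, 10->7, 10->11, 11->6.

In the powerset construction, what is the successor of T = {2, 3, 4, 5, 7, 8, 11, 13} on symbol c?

{2, 3, 4, 5, 6, 8, 11, 13}

2 on c → {3}.
7 on c → {6}.
11 on c → {6}.
No c-transition from 3, 4, 5, 8, 13.
Union after reading c: {3, 6}.
Now take the ϵ-closure:
From 3 via ϵ: add 4, 5.
From 4 via ϵ: add 8, 13.
From 8 via ϵ: add 11.
From 13 via ϵ: add 2.
No new states can be added; the closed set is {2, 3, 4, 5, 6, 8, 11, 13}.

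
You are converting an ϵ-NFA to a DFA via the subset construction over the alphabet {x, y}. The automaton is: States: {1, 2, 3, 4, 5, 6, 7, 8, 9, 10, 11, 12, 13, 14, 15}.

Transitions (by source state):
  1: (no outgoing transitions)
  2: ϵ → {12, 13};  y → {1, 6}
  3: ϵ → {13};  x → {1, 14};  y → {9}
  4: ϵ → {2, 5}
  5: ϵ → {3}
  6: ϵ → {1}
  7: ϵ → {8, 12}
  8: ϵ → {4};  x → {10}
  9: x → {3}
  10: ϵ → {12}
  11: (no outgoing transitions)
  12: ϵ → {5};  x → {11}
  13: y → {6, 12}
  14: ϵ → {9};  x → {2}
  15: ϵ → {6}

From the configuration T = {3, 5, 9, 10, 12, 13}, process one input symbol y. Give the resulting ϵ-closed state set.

{1, 3, 5, 6, 9, 12, 13}

3 on y → {9}.
13 on y → {6, 12}.
No y-transition from 5, 9, 10, 12.
Union after reading y: {6, 9, 12}.
Now take the ϵ-closure:
From 6 via ϵ: add 1.
From 12 via ϵ: add 5.
From 5 via ϵ: add 3.
From 3 via ϵ: add 13.
No new states can be added; the closed set is {1, 3, 5, 6, 9, 12, 13}.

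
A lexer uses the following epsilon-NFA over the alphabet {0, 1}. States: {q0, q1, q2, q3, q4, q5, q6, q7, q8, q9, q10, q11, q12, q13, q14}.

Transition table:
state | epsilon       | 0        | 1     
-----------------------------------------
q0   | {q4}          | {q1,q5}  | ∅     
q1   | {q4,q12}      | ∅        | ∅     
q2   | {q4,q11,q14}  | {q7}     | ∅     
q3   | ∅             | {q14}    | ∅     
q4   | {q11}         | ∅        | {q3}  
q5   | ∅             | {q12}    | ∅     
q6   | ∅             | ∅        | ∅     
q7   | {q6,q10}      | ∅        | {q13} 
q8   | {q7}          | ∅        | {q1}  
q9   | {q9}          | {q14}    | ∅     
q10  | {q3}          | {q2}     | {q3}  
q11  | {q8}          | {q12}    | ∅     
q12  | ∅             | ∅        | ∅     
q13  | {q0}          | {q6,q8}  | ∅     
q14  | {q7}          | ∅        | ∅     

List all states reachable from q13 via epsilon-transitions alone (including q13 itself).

Start with {q13}.
From q13 via epsilon: add q0.
From q0 via epsilon: add q4.
From q4 via epsilon: add q11.
From q11 via epsilon: add q8.
From q8 via epsilon: add q7.
From q7 via epsilon: add q6, q10.
From q10 via epsilon: add q3.
No new states can be added; the closed set is {q0, q3, q4, q6, q7, q8, q10, q11, q13}.

{q0, q3, q4, q6, q7, q8, q10, q11, q13}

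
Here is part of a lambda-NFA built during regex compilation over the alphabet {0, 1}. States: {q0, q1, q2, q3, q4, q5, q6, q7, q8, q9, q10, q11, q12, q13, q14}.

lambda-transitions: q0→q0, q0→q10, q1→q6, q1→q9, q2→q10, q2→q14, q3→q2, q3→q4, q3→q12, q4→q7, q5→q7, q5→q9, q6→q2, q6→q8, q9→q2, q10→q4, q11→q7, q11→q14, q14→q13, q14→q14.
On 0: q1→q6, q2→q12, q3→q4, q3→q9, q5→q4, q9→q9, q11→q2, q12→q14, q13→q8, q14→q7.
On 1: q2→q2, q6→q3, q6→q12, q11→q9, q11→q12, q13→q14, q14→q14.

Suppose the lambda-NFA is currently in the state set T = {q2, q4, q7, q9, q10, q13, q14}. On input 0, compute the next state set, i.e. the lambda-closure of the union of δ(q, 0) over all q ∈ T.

{q2, q4, q7, q8, q9, q10, q12, q13, q14}

q2 on 0 → {q12}.
q9 on 0 → {q9}.
q13 on 0 → {q8}.
q14 on 0 → {q7}.
No 0-transition from q4, q7, q10.
Union after reading 0: {q7, q8, q9, q12}.
Now take the lambda-closure:
From q9 via lambda: add q2.
From q2 via lambda: add q10, q14.
From q10 via lambda: add q4.
From q14 via lambda: add q13.
No new states can be added; the closed set is {q2, q4, q7, q8, q9, q10, q12, q13, q14}.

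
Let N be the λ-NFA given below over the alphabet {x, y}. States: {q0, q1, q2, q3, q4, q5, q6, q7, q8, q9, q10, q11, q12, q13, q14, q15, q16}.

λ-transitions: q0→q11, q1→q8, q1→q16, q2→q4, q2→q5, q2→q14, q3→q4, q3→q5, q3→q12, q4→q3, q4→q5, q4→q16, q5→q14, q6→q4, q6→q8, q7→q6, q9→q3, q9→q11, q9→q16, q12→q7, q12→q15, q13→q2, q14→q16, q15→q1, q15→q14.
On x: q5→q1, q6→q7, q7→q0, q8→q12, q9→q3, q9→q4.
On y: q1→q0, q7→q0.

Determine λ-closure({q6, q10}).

{q1, q3, q4, q5, q6, q7, q8, q10, q12, q14, q15, q16}

Start with {q6, q10}.
From q6 via λ: add q4, q8.
From q4 via λ: add q3, q5, q16.
From q3 via λ: add q12.
From q5 via λ: add q14.
From q12 via λ: add q7, q15.
From q15 via λ: add q1.
No new states can be added; the closed set is {q1, q3, q4, q5, q6, q7, q8, q10, q12, q14, q15, q16}.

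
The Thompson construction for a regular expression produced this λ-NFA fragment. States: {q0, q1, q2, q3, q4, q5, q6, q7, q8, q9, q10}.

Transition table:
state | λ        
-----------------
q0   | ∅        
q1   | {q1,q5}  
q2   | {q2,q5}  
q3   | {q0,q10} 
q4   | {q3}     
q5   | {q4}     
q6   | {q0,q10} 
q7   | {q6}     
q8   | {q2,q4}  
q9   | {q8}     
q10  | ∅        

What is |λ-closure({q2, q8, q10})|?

7

Start with {q2, q8, q10}.
From q2 via λ: add q5.
From q8 via λ: add q4.
From q4 via λ: add q3.
From q3 via λ: add q0.
λ-closure = {q0, q2, q3, q4, q5, q8, q10}, which has 7 states.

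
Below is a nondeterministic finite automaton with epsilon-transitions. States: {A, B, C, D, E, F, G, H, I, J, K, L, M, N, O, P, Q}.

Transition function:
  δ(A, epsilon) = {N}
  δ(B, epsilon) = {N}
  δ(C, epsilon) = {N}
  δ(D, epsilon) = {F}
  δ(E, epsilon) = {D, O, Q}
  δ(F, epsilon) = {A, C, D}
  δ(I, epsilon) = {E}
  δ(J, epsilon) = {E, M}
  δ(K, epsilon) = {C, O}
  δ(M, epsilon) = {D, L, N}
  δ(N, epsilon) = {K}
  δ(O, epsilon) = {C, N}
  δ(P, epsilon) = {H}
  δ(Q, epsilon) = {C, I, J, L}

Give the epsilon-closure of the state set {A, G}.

{A, C, G, K, N, O}

Start with {A, G}.
From A via epsilon: add N.
From N via epsilon: add K.
From K via epsilon: add C, O.
No new states can be added; the closed set is {A, C, G, K, N, O}.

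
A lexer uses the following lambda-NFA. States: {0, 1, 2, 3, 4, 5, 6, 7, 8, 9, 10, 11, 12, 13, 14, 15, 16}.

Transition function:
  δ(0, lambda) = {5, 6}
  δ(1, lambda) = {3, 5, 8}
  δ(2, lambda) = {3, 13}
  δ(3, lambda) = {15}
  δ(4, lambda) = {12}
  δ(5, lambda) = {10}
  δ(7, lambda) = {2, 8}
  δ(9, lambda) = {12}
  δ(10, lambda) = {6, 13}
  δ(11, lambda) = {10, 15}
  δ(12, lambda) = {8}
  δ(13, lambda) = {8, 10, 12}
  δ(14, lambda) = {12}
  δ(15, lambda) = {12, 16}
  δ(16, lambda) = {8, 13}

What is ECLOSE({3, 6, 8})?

{3, 6, 8, 10, 12, 13, 15, 16}

Start with {3, 6, 8}.
From 3 via lambda: add 15.
From 15 via lambda: add 12, 16.
From 16 via lambda: add 13.
From 13 via lambda: add 10.
No new states can be added; the closed set is {3, 6, 8, 10, 12, 13, 15, 16}.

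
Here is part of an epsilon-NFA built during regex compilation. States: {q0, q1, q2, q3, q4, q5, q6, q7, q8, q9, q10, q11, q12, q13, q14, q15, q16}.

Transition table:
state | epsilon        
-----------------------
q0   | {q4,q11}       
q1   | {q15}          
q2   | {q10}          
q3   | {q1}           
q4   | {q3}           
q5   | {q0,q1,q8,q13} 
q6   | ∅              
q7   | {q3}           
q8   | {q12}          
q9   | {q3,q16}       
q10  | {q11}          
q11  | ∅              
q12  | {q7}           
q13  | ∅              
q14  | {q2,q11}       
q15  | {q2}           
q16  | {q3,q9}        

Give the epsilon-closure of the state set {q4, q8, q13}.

{q1, q2, q3, q4, q7, q8, q10, q11, q12, q13, q15}

Start with {q4, q8, q13}.
From q4 via epsilon: add q3.
From q8 via epsilon: add q12.
From q3 via epsilon: add q1.
From q12 via epsilon: add q7.
From q1 via epsilon: add q15.
From q15 via epsilon: add q2.
From q2 via epsilon: add q10.
From q10 via epsilon: add q11.
No new states can be added; the closed set is {q1, q2, q3, q4, q7, q8, q10, q11, q12, q13, q15}.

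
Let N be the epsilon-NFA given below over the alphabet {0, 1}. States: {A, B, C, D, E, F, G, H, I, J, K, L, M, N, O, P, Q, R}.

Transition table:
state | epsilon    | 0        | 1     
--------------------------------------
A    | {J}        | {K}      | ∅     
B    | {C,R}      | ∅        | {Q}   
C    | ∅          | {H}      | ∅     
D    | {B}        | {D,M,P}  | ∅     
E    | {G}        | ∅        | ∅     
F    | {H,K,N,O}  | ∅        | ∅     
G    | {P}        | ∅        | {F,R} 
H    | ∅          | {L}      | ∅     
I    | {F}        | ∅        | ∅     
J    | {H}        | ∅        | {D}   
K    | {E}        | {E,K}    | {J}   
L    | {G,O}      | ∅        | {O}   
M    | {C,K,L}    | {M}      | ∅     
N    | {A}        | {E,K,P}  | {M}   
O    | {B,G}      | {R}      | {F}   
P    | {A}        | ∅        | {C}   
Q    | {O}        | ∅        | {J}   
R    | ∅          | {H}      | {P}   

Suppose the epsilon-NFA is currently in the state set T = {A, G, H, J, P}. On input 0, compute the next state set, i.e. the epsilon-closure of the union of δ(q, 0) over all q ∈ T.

{A, B, C, E, G, H, J, K, L, O, P, R}

A on 0 → {K}.
H on 0 → {L}.
No 0-transition from G, J, P.
Union after reading 0: {K, L}.
Now take the epsilon-closure:
From K via epsilon: add E.
From L via epsilon: add G, O.
From G via epsilon: add P.
From O via epsilon: add B.
From B via epsilon: add C, R.
From P via epsilon: add A.
From A via epsilon: add J.
From J via epsilon: add H.
No new states can be added; the closed set is {A, B, C, E, G, H, J, K, L, O, P, R}.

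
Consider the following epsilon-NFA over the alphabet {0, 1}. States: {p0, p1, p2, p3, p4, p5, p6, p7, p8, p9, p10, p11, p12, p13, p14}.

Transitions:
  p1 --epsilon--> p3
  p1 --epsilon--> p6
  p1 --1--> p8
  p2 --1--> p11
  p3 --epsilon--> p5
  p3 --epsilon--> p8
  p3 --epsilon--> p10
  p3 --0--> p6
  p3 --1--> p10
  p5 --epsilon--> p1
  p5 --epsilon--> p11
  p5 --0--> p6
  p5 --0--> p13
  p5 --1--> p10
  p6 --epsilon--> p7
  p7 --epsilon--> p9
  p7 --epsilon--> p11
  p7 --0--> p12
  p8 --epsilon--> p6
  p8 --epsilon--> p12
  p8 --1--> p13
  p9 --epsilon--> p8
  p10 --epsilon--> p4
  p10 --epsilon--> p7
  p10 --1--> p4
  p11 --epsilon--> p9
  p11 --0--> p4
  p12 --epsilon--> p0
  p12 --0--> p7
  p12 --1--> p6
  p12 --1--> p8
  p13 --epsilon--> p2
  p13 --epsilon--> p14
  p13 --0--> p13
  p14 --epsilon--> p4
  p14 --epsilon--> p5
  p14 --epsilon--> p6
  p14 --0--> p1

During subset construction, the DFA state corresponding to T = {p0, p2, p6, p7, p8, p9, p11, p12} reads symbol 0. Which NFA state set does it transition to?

{p0, p4, p6, p7, p8, p9, p11, p12}

p7 on 0 → {p12}.
p11 on 0 → {p4}.
p12 on 0 → {p7}.
No 0-transition from p0, p2, p6, p8, p9.
Union after reading 0: {p4, p7, p12}.
Now take the epsilon-closure:
From p7 via epsilon: add p9, p11.
From p12 via epsilon: add p0.
From p9 via epsilon: add p8.
From p8 via epsilon: add p6.
No new states can be added; the closed set is {p0, p4, p6, p7, p8, p9, p11, p12}.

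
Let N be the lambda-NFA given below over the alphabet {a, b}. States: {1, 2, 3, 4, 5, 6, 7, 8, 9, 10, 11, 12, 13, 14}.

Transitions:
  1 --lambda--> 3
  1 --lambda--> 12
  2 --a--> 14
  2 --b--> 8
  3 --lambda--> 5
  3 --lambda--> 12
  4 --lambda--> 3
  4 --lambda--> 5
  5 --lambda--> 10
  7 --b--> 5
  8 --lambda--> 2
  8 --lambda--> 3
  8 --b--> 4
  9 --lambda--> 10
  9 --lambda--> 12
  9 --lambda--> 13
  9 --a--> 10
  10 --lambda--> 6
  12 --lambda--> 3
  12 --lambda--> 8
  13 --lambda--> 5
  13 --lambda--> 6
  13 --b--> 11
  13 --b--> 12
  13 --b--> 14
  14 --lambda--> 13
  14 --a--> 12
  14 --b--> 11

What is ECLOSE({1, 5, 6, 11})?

Start with {1, 5, 6, 11}.
From 1 via lambda: add 3, 12.
From 5 via lambda: add 10.
From 12 via lambda: add 8.
From 8 via lambda: add 2.
No new states can be added; the closed set is {1, 2, 3, 5, 6, 8, 10, 11, 12}.

{1, 2, 3, 5, 6, 8, 10, 11, 12}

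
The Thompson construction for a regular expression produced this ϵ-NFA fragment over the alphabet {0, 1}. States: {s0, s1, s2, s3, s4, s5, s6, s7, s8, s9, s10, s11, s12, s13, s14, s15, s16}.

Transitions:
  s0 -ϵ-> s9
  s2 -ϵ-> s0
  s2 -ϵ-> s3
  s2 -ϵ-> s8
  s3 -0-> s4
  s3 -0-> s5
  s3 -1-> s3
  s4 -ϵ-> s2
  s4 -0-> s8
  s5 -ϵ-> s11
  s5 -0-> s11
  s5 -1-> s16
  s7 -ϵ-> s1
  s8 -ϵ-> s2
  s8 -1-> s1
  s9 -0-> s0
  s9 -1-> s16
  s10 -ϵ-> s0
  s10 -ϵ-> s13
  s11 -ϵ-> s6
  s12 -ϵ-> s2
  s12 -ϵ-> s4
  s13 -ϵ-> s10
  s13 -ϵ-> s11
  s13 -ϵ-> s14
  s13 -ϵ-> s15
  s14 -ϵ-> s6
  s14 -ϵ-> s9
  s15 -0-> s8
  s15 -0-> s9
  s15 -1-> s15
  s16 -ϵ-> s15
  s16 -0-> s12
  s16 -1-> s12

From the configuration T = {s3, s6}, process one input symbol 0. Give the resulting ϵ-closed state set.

s3 on 0 → {s4, s5}.
No 0-transition from s6.
Union after reading 0: {s4, s5}.
Now take the ϵ-closure:
From s4 via ϵ: add s2.
From s5 via ϵ: add s11.
From s2 via ϵ: add s0, s3, s8.
From s11 via ϵ: add s6.
From s0 via ϵ: add s9.
No new states can be added; the closed set is {s0, s2, s3, s4, s5, s6, s8, s9, s11}.

{s0, s2, s3, s4, s5, s6, s8, s9, s11}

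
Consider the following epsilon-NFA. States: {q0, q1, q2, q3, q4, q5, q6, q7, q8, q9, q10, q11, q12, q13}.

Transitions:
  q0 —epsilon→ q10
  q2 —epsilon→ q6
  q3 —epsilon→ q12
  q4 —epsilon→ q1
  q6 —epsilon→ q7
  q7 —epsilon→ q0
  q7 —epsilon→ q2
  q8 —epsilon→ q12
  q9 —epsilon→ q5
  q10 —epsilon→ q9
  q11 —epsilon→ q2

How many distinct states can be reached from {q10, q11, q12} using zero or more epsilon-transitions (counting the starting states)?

Start with {q10, q11, q12}.
From q10 via epsilon: add q9.
From q11 via epsilon: add q2.
From q2 via epsilon: add q6.
From q9 via epsilon: add q5.
From q6 via epsilon: add q7.
From q7 via epsilon: add q0.
epsilon-closure = {q0, q2, q5, q6, q7, q9, q10, q11, q12}, which has 9 states.

9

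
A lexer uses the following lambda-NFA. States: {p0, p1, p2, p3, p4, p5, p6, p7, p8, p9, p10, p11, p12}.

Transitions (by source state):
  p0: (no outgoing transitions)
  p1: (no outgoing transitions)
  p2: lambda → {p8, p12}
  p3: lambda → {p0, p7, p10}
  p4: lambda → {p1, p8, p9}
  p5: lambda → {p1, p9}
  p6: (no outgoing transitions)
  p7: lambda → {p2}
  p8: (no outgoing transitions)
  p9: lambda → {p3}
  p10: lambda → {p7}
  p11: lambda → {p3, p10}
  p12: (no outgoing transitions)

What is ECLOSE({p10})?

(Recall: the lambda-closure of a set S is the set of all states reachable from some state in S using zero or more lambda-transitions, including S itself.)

{p2, p7, p8, p10, p12}

Start with {p10}.
From p10 via lambda: add p7.
From p7 via lambda: add p2.
From p2 via lambda: add p8, p12.
No new states can be added; the closed set is {p2, p7, p8, p10, p12}.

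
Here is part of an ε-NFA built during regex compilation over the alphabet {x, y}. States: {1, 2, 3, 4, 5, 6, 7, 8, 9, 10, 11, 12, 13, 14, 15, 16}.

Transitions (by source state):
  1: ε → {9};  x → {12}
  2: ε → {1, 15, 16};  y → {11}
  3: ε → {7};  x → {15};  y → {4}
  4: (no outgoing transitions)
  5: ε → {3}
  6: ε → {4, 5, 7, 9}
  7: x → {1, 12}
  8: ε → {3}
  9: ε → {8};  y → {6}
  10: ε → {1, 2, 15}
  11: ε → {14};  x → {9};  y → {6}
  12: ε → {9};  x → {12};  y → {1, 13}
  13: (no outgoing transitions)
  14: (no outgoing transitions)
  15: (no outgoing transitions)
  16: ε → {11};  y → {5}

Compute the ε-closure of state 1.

Start with {1}.
From 1 via ε: add 9.
From 9 via ε: add 8.
From 8 via ε: add 3.
From 3 via ε: add 7.
No new states can be added; the closed set is {1, 3, 7, 8, 9}.

{1, 3, 7, 8, 9}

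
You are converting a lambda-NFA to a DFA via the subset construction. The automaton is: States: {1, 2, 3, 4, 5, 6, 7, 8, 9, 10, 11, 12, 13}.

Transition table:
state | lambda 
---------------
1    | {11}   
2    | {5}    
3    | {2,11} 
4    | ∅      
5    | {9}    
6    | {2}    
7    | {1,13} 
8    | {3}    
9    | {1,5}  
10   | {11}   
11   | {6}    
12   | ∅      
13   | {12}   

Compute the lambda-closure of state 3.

{1, 2, 3, 5, 6, 9, 11}

Start with {3}.
From 3 via lambda: add 2, 11.
From 2 via lambda: add 5.
From 11 via lambda: add 6.
From 5 via lambda: add 9.
From 9 via lambda: add 1.
No new states can be added; the closed set is {1, 2, 3, 5, 6, 9, 11}.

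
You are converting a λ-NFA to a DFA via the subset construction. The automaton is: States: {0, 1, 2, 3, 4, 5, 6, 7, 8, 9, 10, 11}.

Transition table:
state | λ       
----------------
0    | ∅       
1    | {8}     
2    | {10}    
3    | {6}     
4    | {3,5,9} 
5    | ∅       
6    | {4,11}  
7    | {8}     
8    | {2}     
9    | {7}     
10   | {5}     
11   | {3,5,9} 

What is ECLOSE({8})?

Start with {8}.
From 8 via λ: add 2.
From 2 via λ: add 10.
From 10 via λ: add 5.
No new states can be added; the closed set is {2, 5, 8, 10}.

{2, 5, 8, 10}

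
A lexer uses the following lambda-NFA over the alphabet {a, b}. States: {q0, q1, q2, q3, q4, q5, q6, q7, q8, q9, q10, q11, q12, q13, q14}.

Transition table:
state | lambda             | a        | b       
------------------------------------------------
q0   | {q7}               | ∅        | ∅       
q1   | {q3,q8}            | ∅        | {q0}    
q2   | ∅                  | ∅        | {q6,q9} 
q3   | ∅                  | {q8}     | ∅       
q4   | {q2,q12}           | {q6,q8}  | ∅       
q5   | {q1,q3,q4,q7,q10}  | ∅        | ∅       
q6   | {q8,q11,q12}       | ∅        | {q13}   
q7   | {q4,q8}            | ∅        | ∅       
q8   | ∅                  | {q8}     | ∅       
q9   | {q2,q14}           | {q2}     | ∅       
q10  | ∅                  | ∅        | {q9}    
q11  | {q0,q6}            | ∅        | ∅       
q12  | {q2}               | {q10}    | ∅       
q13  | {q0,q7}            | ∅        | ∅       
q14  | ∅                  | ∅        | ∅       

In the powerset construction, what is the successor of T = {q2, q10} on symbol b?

{q0, q2, q4, q6, q7, q8, q9, q11, q12, q14}

q2 on b → {q6, q9}.
q10 on b → {q9}.
Union after reading b: {q6, q9}.
Now take the lambda-closure:
From q6 via lambda: add q8, q11, q12.
From q9 via lambda: add q2, q14.
From q11 via lambda: add q0.
From q0 via lambda: add q7.
From q7 via lambda: add q4.
No new states can be added; the closed set is {q0, q2, q4, q6, q7, q8, q9, q11, q12, q14}.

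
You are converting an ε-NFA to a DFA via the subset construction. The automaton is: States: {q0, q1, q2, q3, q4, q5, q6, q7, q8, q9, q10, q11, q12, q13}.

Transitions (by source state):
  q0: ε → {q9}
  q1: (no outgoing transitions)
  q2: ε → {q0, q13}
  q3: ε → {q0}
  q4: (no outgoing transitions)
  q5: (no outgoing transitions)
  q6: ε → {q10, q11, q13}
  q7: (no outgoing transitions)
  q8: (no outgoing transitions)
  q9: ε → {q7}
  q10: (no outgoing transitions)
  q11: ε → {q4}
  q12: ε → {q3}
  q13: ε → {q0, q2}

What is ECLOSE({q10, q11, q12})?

{q0, q3, q4, q7, q9, q10, q11, q12}

Start with {q10, q11, q12}.
From q11 via ε: add q4.
From q12 via ε: add q3.
From q3 via ε: add q0.
From q0 via ε: add q9.
From q9 via ε: add q7.
No new states can be added; the closed set is {q0, q3, q4, q7, q9, q10, q11, q12}.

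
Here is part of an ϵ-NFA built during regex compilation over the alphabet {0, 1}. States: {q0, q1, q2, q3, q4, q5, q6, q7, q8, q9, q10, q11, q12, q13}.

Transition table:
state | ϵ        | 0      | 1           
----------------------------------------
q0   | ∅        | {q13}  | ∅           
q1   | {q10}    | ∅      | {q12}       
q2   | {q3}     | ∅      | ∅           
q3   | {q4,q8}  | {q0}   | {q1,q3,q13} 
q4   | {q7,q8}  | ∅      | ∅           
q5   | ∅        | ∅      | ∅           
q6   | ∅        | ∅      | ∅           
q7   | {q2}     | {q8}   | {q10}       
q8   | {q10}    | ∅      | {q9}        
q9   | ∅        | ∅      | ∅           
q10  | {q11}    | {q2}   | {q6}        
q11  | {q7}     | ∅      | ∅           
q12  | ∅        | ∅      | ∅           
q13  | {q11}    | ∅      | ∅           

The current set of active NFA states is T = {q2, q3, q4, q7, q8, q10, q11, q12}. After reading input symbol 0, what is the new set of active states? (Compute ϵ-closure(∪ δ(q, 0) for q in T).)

q3 on 0 → {q0}.
q7 on 0 → {q8}.
q10 on 0 → {q2}.
No 0-transition from q2, q4, q8, q11, q12.
Union after reading 0: {q0, q2, q8}.
Now take the ϵ-closure:
From q2 via ϵ: add q3.
From q8 via ϵ: add q10.
From q3 via ϵ: add q4.
From q10 via ϵ: add q11.
From q4 via ϵ: add q7.
No new states can be added; the closed set is {q0, q2, q3, q4, q7, q8, q10, q11}.

{q0, q2, q3, q4, q7, q8, q10, q11}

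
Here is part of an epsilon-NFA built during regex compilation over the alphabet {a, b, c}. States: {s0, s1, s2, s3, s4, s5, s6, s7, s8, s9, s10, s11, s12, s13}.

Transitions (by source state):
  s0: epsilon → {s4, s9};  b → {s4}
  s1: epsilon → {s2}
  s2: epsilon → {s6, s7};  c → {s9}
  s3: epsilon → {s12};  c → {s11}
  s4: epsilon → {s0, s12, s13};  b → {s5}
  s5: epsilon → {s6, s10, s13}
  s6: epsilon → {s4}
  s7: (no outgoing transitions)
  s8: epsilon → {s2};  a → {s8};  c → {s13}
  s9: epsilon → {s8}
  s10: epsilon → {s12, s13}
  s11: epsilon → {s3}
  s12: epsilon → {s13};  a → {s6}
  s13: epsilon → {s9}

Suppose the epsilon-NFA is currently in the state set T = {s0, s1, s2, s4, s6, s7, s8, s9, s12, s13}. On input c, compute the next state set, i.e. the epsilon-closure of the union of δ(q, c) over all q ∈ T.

{s0, s2, s4, s6, s7, s8, s9, s12, s13}

s2 on c → {s9}.
s8 on c → {s13}.
No c-transition from s0, s1, s4, s6, s7, s9, s12, s13.
Union after reading c: {s9, s13}.
Now take the epsilon-closure:
From s9 via epsilon: add s8.
From s8 via epsilon: add s2.
From s2 via epsilon: add s6, s7.
From s6 via epsilon: add s4.
From s4 via epsilon: add s0, s12.
No new states can be added; the closed set is {s0, s2, s4, s6, s7, s8, s9, s12, s13}.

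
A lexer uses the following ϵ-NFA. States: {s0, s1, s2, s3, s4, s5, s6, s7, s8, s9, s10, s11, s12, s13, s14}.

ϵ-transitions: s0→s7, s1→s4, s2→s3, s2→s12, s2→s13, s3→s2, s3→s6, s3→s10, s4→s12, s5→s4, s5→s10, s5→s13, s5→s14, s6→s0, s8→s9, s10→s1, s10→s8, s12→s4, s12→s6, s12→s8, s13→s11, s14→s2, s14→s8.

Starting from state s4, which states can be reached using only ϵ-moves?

Start with {s4}.
From s4 via ϵ: add s12.
From s12 via ϵ: add s6, s8.
From s6 via ϵ: add s0.
From s8 via ϵ: add s9.
From s0 via ϵ: add s7.
No new states can be added; the closed set is {s0, s4, s6, s7, s8, s9, s12}.

{s0, s4, s6, s7, s8, s9, s12}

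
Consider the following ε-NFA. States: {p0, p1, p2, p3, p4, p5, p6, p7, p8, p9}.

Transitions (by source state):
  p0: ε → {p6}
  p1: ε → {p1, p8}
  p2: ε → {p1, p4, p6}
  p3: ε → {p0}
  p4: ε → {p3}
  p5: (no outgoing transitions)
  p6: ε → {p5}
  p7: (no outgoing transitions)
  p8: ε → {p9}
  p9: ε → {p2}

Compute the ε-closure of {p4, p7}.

{p0, p3, p4, p5, p6, p7}

Start with {p4, p7}.
From p4 via ε: add p3.
From p3 via ε: add p0.
From p0 via ε: add p6.
From p6 via ε: add p5.
No new states can be added; the closed set is {p0, p3, p4, p5, p6, p7}.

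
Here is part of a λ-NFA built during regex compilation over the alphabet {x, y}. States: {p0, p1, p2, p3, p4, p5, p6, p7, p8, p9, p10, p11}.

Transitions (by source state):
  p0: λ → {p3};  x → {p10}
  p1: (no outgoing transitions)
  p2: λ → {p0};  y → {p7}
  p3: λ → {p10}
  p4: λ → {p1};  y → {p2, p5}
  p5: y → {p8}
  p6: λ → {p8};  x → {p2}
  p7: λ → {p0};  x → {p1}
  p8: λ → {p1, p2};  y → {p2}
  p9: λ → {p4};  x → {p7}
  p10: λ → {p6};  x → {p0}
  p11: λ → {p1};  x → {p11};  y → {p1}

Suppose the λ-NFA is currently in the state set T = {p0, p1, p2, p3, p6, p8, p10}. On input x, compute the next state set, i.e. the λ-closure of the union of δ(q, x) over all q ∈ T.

p0 on x → {p10}.
p6 on x → {p2}.
p10 on x → {p0}.
No x-transition from p1, p2, p3, p8.
Union after reading x: {p0, p2, p10}.
Now take the λ-closure:
From p0 via λ: add p3.
From p10 via λ: add p6.
From p6 via λ: add p8.
From p8 via λ: add p1.
No new states can be added; the closed set is {p0, p1, p2, p3, p6, p8, p10}.

{p0, p1, p2, p3, p6, p8, p10}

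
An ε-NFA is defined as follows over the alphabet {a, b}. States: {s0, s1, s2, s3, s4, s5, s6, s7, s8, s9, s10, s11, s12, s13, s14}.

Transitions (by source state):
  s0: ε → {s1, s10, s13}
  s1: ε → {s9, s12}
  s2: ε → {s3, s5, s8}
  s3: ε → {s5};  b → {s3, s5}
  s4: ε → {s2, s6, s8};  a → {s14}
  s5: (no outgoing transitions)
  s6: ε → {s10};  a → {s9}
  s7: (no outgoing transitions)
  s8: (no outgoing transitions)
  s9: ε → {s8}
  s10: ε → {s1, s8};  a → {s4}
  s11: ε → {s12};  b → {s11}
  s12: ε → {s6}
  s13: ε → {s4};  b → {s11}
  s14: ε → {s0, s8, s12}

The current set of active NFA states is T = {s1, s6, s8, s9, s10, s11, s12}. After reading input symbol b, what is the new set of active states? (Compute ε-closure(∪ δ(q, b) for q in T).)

{s1, s6, s8, s9, s10, s11, s12}

s11 on b → {s11}.
No b-transition from s1, s6, s8, s9, s10, s12.
Union after reading b: {s11}.
Now take the ε-closure:
From s11 via ε: add s12.
From s12 via ε: add s6.
From s6 via ε: add s10.
From s10 via ε: add s1, s8.
From s1 via ε: add s9.
No new states can be added; the closed set is {s1, s6, s8, s9, s10, s11, s12}.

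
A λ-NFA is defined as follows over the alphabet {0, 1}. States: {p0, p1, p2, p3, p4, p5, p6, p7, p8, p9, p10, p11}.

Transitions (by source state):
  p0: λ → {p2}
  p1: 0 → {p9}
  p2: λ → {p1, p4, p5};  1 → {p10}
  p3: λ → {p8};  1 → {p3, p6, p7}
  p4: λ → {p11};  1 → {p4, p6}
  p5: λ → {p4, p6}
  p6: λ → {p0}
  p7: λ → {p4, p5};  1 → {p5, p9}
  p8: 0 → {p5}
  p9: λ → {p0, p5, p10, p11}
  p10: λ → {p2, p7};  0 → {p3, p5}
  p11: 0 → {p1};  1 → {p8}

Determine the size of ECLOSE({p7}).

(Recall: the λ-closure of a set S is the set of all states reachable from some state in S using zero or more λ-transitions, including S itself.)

Start with {p7}.
From p7 via λ: add p4, p5.
From p4 via λ: add p11.
From p5 via λ: add p6.
From p6 via λ: add p0.
From p0 via λ: add p2.
From p2 via λ: add p1.
λ-closure = {p0, p1, p2, p4, p5, p6, p7, p11}, which has 8 states.

8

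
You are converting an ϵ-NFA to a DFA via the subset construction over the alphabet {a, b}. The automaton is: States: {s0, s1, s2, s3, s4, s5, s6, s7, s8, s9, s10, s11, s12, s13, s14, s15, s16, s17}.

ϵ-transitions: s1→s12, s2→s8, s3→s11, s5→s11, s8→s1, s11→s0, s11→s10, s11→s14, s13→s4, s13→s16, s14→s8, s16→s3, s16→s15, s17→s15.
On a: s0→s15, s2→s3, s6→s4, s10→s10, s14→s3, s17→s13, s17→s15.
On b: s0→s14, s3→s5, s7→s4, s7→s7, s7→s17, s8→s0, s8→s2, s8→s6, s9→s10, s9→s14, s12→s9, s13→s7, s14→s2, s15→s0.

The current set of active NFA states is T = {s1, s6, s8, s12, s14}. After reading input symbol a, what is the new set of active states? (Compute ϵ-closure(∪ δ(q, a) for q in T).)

{s0, s1, s3, s4, s8, s10, s11, s12, s14}

s6 on a → {s4}.
s14 on a → {s3}.
No a-transition from s1, s8, s12.
Union after reading a: {s3, s4}.
Now take the ϵ-closure:
From s3 via ϵ: add s11.
From s11 via ϵ: add s0, s10, s14.
From s14 via ϵ: add s8.
From s8 via ϵ: add s1.
From s1 via ϵ: add s12.
No new states can be added; the closed set is {s0, s1, s3, s4, s8, s10, s11, s12, s14}.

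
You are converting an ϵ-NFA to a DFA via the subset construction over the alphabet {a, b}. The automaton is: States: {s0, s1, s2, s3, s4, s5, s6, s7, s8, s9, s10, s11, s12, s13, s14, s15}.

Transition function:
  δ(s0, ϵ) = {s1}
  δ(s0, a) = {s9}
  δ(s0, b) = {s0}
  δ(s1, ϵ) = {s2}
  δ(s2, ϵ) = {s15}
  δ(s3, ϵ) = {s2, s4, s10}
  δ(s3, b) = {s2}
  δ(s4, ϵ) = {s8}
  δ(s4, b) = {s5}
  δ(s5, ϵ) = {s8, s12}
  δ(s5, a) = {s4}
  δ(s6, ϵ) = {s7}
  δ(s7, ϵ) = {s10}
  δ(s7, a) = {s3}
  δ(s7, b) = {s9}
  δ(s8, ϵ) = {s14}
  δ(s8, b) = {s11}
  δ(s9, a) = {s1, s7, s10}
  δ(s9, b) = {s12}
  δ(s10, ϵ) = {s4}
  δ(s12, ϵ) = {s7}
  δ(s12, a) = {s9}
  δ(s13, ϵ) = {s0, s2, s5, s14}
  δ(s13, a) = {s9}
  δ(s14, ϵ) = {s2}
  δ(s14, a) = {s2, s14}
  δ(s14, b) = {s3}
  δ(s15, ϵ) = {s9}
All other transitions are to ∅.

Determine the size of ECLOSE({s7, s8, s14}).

8

Start with {s7, s8, s14}.
From s7 via ϵ: add s10.
From s14 via ϵ: add s2.
From s2 via ϵ: add s15.
From s10 via ϵ: add s4.
From s15 via ϵ: add s9.
ϵ-closure = {s2, s4, s7, s8, s9, s10, s14, s15}, which has 8 states.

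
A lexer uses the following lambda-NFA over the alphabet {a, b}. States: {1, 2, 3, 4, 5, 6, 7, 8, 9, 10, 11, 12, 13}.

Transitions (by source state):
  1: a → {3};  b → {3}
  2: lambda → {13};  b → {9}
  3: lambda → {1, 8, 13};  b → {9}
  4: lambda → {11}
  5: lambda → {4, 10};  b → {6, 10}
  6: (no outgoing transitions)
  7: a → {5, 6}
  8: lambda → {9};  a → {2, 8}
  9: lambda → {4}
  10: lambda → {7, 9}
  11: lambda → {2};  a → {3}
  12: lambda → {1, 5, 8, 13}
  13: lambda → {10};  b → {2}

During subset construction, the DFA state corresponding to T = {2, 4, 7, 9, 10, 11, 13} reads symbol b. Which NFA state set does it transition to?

2 on b → {9}.
13 on b → {2}.
No b-transition from 4, 7, 9, 10, 11.
Union after reading b: {2, 9}.
Now take the lambda-closure:
From 2 via lambda: add 13.
From 9 via lambda: add 4.
From 4 via lambda: add 11.
From 13 via lambda: add 10.
From 10 via lambda: add 7.
No new states can be added; the closed set is {2, 4, 7, 9, 10, 11, 13}.

{2, 4, 7, 9, 10, 11, 13}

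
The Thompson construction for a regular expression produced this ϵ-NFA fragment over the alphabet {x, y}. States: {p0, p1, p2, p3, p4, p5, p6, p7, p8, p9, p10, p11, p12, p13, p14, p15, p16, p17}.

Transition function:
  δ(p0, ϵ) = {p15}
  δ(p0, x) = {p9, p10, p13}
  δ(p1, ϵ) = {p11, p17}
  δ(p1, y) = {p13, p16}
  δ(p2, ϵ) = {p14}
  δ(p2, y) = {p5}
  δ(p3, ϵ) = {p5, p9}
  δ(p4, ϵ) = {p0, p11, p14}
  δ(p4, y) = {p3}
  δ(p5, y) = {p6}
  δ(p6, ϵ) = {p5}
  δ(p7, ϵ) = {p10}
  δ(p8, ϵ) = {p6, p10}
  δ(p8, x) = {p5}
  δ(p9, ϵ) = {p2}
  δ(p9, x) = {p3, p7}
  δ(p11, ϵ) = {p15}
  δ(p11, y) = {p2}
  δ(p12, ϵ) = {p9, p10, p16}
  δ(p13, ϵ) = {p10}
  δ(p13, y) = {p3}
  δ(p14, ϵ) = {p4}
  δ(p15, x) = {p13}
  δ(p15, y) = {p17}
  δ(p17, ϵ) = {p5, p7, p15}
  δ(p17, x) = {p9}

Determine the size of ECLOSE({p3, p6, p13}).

12

Start with {p3, p6, p13}.
From p3 via ϵ: add p5, p9.
From p13 via ϵ: add p10.
From p9 via ϵ: add p2.
From p2 via ϵ: add p14.
From p14 via ϵ: add p4.
From p4 via ϵ: add p0, p11.
From p0 via ϵ: add p15.
ϵ-closure = {p0, p2, p3, p4, p5, p6, p9, p10, p11, p13, p14, p15}, which has 12 states.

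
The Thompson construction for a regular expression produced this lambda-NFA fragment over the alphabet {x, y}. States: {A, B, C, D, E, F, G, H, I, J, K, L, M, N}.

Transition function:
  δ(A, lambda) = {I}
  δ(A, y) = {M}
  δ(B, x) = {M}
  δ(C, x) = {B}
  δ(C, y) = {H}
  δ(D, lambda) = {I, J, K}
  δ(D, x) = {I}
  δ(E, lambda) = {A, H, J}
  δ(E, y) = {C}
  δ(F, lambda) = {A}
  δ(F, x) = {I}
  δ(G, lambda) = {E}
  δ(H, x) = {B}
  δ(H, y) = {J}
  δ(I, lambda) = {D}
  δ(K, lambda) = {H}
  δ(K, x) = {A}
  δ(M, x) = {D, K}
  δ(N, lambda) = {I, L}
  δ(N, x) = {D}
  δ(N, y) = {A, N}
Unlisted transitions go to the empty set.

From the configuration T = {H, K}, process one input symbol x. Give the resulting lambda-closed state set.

H on x → {B}.
K on x → {A}.
Union after reading x: {A, B}.
Now take the lambda-closure:
From A via lambda: add I.
From I via lambda: add D.
From D via lambda: add J, K.
From K via lambda: add H.
No new states can be added; the closed set is {A, B, D, H, I, J, K}.

{A, B, D, H, I, J, K}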